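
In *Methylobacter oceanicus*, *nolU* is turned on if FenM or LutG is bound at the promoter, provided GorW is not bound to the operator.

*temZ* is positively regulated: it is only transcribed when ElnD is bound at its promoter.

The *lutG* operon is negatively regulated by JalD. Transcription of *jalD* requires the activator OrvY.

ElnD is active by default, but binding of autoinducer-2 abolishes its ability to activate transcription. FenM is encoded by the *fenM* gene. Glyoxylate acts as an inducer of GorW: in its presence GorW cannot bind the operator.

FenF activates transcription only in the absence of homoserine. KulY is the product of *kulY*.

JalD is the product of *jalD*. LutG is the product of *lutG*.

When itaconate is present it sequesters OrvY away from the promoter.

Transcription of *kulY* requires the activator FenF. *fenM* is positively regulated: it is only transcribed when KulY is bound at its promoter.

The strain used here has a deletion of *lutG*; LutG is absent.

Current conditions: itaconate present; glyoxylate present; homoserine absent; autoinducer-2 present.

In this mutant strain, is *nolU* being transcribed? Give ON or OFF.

ON

Homoserine is absent, so FenF is active.
No repressor is bound and FenF is active, so *kulY* is transcribed.
So KulY is produced and active.
No repressor is bound and KulY is active, so *fenM* is transcribed.
So FenM is produced and active.
Glyoxylate is present, so GorW is inactive.
LutG is non-functional in this strain, so it has no effect.
Activator FenM is present, so *nolU* is transcribed.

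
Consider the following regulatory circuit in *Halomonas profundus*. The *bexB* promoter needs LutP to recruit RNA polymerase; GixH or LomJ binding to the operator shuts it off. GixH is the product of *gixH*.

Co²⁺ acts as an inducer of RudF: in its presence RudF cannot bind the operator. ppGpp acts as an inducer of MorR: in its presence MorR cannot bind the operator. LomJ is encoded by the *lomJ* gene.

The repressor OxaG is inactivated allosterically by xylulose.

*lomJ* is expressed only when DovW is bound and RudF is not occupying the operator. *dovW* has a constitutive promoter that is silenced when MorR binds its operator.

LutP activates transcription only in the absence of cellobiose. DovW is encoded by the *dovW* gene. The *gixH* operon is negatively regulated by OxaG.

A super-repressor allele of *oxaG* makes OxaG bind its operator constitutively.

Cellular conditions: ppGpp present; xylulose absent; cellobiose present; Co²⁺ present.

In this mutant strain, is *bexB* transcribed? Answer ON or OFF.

OFF

OxaG is constitutively active in this strain.
With repressor OxaG bound, *gixH* is not transcribed.
So GixH is not produced.
Cellobiose is present, so LutP is inactive.
ppGpp is present, so MorR is inactive.
With no repressor bound, *dovW* is transcribed.
So DovW is produced and active.
Co²⁺ is present, so RudF is inactive.
No repressor is bound and DovW is active, so *lomJ* is transcribed.
So LomJ is produced and active.
With repressor LomJ bound, *bexB* is not transcribed.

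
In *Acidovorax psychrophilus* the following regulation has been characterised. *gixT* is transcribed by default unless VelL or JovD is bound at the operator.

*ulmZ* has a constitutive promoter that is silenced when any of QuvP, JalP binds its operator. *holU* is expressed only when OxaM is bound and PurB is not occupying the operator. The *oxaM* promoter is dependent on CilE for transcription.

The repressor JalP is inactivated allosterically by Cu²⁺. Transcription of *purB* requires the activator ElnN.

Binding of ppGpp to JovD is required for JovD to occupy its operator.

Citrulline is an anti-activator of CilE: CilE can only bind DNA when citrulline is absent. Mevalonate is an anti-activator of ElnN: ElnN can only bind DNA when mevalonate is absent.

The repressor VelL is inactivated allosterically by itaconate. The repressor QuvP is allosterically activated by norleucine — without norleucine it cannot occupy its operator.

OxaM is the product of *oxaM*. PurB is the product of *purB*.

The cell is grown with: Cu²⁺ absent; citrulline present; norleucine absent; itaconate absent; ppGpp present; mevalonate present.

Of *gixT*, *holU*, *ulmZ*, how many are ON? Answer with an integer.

Itaconate is absent, so VelL is active.
ppGpp is present, so JovD is active.
With repressor VelL bound, *gixT* is not transcribed.
→ *gixT* is OFF.
Mevalonate is present, so ElnN is inactive.
Required activator ElnN is absent, so *purB* is not transcribed.
So PurB is not produced.
Citrulline is present, so CilE is inactive.
Required activator CilE is absent, so *oxaM* is not transcribed.
So OxaM is not produced.
Required activator OxaM is absent, so *holU* is not transcribed.
→ *holU* is OFF.
Norleucine is absent, so QuvP is inactive.
Cu²⁺ is absent, so JalP is active.
With repressor JalP bound, *ulmZ* is not transcribed.
→ *ulmZ* is OFF.
0 of the 3 genes are transcribed.

0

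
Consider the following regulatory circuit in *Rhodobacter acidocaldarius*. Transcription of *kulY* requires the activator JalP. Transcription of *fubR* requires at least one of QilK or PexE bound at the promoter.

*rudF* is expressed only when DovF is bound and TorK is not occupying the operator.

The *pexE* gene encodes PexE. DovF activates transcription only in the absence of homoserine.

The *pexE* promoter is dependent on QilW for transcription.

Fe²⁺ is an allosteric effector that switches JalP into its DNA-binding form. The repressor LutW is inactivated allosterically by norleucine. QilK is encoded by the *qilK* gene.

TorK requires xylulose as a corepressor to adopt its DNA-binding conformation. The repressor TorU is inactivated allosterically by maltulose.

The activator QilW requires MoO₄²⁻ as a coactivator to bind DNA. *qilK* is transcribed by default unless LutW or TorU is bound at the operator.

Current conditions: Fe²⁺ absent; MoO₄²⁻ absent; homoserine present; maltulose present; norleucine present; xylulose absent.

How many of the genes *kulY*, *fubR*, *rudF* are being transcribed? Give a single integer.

Fe²⁺ is absent, so JalP is inactive.
Required activator JalP is absent, so *kulY* is not transcribed.
→ *kulY* is OFF.
Norleucine is present, so LutW is inactive.
Maltulose is present, so TorU is inactive.
With no repressor bound, *qilK* is transcribed.
So QilK is produced and active.
MoO₄²⁻ is absent, so QilW is inactive.
Required activator QilW is absent, so *pexE* is not transcribed.
So PexE is not produced.
Activator QilK is present, so *fubR* is transcribed.
→ *fubR* is ON.
Homoserine is present, so DovF is inactive.
Xylulose is absent, so TorK is inactive.
Required activator DovF is absent, so *rudF* is not transcribed.
→ *rudF* is OFF.
1 of the 3 genes is transcribed.

1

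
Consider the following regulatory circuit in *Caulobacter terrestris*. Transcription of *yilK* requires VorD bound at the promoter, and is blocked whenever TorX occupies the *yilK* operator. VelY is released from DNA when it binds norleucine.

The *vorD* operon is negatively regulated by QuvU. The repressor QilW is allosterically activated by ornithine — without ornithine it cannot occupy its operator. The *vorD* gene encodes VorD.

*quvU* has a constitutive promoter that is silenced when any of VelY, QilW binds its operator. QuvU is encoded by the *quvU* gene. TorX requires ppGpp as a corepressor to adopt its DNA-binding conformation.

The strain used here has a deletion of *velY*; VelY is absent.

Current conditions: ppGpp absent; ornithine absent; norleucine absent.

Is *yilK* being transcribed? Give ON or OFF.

VelY is non-functional in this strain, so it has no effect.
Ornithine is absent, so QilW is inactive.
With no repressor bound, *quvU* is transcribed.
So QuvU is produced and active.
With repressor QuvU bound, *vorD* is not transcribed.
So VorD is not produced.
ppGpp is absent, so TorX is inactive.
Required activator VorD is absent, so *yilK* is not transcribed.

OFF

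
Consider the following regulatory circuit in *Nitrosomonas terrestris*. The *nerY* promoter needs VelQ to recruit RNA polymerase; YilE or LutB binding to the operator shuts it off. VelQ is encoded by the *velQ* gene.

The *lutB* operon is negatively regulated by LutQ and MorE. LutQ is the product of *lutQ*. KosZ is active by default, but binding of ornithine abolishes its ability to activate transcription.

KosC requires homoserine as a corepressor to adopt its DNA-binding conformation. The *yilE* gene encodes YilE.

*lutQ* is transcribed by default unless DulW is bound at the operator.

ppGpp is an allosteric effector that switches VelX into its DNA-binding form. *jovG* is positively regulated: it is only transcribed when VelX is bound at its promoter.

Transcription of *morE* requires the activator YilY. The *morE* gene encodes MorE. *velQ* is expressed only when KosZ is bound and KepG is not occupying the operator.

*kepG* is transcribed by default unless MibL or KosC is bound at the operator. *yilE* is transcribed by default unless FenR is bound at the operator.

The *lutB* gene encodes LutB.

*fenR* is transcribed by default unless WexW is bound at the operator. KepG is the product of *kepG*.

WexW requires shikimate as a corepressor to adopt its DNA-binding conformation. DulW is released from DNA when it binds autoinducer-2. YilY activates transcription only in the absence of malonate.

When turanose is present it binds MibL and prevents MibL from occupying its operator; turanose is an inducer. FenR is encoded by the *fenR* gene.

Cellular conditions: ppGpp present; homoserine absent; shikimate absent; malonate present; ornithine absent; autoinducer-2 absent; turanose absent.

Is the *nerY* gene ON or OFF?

OFF

Shikimate is absent, so WexW is inactive.
With no repressor bound, *fenR* is transcribed.
So FenR is produced and active.
With repressor FenR bound, *yilE* is not transcribed.
So YilE is not produced.
Ornithine is absent, so KosZ is active.
Turanose is absent, so MibL is active.
Homoserine is absent, so KosC is inactive.
With repressor MibL bound, *kepG* is not transcribed.
So KepG is not produced.
No repressor is bound and KosZ is active, so *velQ* is transcribed.
So VelQ is produced and active.
Autoinducer-2 is absent, so DulW is active.
With repressor DulW bound, *lutQ* is not transcribed.
So LutQ is not produced.
Malonate is present, so YilY is inactive.
Required activator YilY is absent, so *morE* is not transcribed.
So MorE is not produced.
With no repressor bound, *lutB* is transcribed.
So LutB is produced and active.
With repressor LutB bound, *nerY* is not transcribed.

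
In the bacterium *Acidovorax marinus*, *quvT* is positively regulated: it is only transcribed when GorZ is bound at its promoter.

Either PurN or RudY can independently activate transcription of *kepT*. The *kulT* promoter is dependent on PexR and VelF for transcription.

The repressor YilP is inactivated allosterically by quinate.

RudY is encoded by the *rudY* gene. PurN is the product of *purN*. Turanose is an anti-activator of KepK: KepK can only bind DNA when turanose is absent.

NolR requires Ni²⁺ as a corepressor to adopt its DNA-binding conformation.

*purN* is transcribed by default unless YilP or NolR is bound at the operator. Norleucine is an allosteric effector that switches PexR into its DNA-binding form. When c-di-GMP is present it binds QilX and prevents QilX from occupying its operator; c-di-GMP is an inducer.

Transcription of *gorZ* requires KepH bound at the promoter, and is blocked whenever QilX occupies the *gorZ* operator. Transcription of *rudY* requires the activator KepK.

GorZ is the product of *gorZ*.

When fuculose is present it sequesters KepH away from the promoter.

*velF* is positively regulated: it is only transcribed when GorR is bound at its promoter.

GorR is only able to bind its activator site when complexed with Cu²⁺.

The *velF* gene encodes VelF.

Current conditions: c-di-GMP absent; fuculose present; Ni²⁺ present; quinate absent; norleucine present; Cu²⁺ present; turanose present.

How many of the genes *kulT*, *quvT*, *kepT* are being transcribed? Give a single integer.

1

Norleucine is present, so PexR is active.
Cu²⁺ is present, so GorR is active.
No repressor is bound and GorR is active, so *velF* is transcribed.
So VelF is produced and active.
No repressor is bound and PexR and VelF are active, so *kulT* is transcribed.
→ *kulT* is ON.
Fuculose is present, so KepH is inactive.
c-di-GMP is absent, so QilX is active.
With repressor QilX bound, *gorZ* is not transcribed.
So GorZ is not produced.
Required activator GorZ is absent, so *quvT* is not transcribed.
→ *quvT* is OFF.
Quinate is absent, so YilP is active.
Ni²⁺ is present, so NolR is active.
With repressor YilP bound, *purN* is not transcribed.
So PurN is not produced.
Turanose is present, so KepK is inactive.
Required activator KepK is absent, so *rudY* is not transcribed.
So RudY is not produced.
No activator is available at the *kepT* promoter, so *kepT* is not transcribed.
→ *kepT* is OFF.
1 of the 3 genes is transcribed.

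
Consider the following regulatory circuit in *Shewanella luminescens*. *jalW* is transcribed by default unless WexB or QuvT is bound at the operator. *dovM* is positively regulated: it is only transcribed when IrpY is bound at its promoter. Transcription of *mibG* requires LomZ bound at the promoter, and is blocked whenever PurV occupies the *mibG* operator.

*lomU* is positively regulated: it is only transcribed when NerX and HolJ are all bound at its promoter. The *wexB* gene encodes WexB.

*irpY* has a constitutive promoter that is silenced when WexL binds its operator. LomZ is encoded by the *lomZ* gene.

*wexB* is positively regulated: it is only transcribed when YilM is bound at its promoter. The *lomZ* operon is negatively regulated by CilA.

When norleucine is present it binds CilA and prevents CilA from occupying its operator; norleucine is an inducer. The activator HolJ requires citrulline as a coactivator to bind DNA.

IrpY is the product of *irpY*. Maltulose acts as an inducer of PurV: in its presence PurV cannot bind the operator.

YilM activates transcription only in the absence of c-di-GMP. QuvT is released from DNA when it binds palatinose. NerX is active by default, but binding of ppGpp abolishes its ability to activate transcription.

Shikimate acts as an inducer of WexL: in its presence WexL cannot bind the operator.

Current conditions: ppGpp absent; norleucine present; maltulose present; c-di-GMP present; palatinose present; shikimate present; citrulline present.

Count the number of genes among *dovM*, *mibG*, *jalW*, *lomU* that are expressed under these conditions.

Shikimate is present, so WexL is inactive.
With no repressor bound, *irpY* is transcribed.
So IrpY is produced and active.
No repressor is bound and IrpY is active, so *dovM* is transcribed.
→ *dovM* is ON.
Norleucine is present, so CilA is inactive.
With no repressor bound, *lomZ* is transcribed.
So LomZ is produced and active.
Maltulose is present, so PurV is inactive.
No repressor is bound and LomZ is active, so *mibG* is transcribed.
→ *mibG* is ON.
c-di-GMP is present, so YilM is inactive.
Required activator YilM is absent, so *wexB* is not transcribed.
So WexB is not produced.
Palatinose is present, so QuvT is inactive.
With no repressor bound, *jalW* is transcribed.
→ *jalW* is ON.
ppGpp is absent, so NerX is active.
Citrulline is present, so HolJ is active.
No repressor is bound and NerX and HolJ are active, so *lomU* is transcribed.
→ *lomU* is ON.
4 of the 4 genes are transcribed.

4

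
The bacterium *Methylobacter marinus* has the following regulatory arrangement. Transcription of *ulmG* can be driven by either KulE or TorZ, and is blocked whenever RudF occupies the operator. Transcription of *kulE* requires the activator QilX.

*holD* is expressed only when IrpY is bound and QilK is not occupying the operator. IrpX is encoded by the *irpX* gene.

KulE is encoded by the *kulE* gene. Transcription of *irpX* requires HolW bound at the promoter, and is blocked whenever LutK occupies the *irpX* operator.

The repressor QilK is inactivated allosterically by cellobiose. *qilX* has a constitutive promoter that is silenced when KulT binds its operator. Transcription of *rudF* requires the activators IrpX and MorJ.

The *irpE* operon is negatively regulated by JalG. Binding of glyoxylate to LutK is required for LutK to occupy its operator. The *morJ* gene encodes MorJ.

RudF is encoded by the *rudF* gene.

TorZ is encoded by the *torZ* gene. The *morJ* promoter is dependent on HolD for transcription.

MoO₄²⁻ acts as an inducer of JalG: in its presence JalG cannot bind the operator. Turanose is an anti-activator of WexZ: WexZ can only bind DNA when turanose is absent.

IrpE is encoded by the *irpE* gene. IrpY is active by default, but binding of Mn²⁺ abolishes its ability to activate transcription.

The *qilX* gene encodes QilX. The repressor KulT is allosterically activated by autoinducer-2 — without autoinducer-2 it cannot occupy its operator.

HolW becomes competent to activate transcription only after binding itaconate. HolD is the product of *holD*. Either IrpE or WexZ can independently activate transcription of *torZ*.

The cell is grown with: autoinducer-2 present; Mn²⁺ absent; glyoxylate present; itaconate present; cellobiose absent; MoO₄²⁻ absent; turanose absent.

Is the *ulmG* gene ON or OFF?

Autoinducer-2 is present, so KulT is active.
With repressor KulT bound, *qilX* is not transcribed.
So QilX is not produced.
Required activator QilX is absent, so *kulE* is not transcribed.
So KulE is not produced.
Itaconate is present, so HolW is active.
Glyoxylate is present, so LutK is active.
With repressor LutK bound, *irpX* is not transcribed.
So IrpX is not produced.
Cellobiose is absent, so QilK is active.
Mn²⁺ is absent, so IrpY is active.
With repressor QilK bound, *holD* is not transcribed.
So HolD is not produced.
Required activator HolD is absent, so *morJ* is not transcribed.
So MorJ is not produced.
Required activator IrpX is absent, so *rudF* is not transcribed.
So RudF is not produced.
MoO₄²⁻ is absent, so JalG is active.
With repressor JalG bound, *irpE* is not transcribed.
So IrpE is not produced.
Turanose is absent, so WexZ is active.
Activator WexZ is present, so *torZ* is transcribed.
So TorZ is produced and active.
Activator TorZ is present, so *ulmG* is transcribed.

ON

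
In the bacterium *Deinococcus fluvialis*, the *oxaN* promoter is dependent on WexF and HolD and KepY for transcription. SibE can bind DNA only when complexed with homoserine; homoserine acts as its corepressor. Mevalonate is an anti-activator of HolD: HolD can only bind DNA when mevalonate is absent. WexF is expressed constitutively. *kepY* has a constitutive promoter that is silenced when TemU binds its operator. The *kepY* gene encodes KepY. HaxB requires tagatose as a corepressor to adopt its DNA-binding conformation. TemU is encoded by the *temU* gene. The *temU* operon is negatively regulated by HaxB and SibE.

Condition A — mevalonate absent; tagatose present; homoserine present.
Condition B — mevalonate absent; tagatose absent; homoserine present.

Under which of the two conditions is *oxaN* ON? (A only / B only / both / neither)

both

Condition A:
WexF is produced constitutively and is active.
Mevalonate is absent, so HolD is active.
Tagatose is present, so HaxB is active.
Homoserine is present, so SibE is active.
With repressor HaxB bound, *temU* is not transcribed.
So TemU is not produced.
With no repressor bound, *kepY* is transcribed.
So KepY is produced and active.
No repressor is bound and WexF and HolD and KepY are active, so *oxaN* is transcribed.
→ *oxaN* is ON in A.
Condition B:
WexF is produced constitutively and is active.
Mevalonate is absent, so HolD is active.
Tagatose is absent, so HaxB is inactive.
Homoserine is present, so SibE is active.
With repressor SibE bound, *temU* is not transcribed.
So TemU is not produced.
With no repressor bound, *kepY* is transcribed.
So KepY is produced and active.
No repressor is bound and WexF and HolD and KepY are active, so *oxaN* is transcribed.
→ *oxaN* is ON in B.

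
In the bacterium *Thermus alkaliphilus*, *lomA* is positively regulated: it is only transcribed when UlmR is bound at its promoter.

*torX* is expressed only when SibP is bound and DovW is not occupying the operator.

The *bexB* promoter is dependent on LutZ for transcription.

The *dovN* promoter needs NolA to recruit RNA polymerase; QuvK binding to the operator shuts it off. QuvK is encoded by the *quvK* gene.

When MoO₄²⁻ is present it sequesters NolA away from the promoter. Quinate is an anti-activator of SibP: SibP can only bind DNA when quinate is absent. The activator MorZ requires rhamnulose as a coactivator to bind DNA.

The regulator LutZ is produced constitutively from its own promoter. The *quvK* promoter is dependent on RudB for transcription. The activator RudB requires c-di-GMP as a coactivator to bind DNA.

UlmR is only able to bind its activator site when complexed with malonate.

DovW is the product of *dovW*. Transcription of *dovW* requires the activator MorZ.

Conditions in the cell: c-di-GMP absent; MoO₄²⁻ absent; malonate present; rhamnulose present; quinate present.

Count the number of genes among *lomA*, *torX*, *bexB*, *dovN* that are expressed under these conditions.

3

Malonate is present, so UlmR is active.
No repressor is bound and UlmR is active, so *lomA* is transcribed.
→ *lomA* is ON.
Rhamnulose is present, so MorZ is active.
No repressor is bound and MorZ is active, so *dovW* is transcribed.
So DovW is produced and active.
Quinate is present, so SibP is inactive.
With repressor DovW bound, *torX* is not transcribed.
→ *torX* is OFF.
LutZ is produced constitutively and is active.
No repressor is bound and LutZ is active, so *bexB* is transcribed.
→ *bexB* is ON.
c-di-GMP is absent, so RudB is inactive.
Required activator RudB is absent, so *quvK* is not transcribed.
So QuvK is not produced.
MoO₄²⁻ is absent, so NolA is active.
No repressor is bound and NolA is active, so *dovN* is transcribed.
→ *dovN* is ON.
3 of the 4 genes are transcribed.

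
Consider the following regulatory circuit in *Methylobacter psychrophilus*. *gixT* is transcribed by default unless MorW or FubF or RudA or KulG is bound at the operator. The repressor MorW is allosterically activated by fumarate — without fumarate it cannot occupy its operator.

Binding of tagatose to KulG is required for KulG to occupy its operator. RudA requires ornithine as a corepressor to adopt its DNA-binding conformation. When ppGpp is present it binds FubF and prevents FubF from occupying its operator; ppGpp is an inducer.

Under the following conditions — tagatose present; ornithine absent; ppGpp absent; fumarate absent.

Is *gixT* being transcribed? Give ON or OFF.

Fumarate is absent, so MorW is inactive.
ppGpp is absent, so FubF is active.
Ornithine is absent, so RudA is inactive.
Tagatose is present, so KulG is active.
With repressor FubF bound, *gixT* is not transcribed.

OFF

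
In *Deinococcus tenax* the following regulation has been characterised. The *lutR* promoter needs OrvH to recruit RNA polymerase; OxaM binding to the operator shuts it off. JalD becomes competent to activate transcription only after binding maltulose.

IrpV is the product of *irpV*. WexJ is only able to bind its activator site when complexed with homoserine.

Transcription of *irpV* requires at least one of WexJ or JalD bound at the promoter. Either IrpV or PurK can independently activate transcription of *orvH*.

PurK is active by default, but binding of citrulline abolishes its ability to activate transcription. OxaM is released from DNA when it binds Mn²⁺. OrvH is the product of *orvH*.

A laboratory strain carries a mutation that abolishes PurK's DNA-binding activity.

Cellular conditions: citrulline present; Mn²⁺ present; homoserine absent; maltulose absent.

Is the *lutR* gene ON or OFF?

Homoserine is absent, so WexJ is inactive.
Maltulose is absent, so JalD is inactive.
No activator is available at the *irpV* promoter, so *irpV* is not transcribed.
So IrpV is not produced.
PurK is non-functional in this strain, so it has no effect.
No activator is available at the *orvH* promoter, so *orvH* is not transcribed.
So OrvH is not produced.
Mn²⁺ is present, so OxaM is inactive.
Required activator OrvH is absent, so *lutR* is not transcribed.

OFF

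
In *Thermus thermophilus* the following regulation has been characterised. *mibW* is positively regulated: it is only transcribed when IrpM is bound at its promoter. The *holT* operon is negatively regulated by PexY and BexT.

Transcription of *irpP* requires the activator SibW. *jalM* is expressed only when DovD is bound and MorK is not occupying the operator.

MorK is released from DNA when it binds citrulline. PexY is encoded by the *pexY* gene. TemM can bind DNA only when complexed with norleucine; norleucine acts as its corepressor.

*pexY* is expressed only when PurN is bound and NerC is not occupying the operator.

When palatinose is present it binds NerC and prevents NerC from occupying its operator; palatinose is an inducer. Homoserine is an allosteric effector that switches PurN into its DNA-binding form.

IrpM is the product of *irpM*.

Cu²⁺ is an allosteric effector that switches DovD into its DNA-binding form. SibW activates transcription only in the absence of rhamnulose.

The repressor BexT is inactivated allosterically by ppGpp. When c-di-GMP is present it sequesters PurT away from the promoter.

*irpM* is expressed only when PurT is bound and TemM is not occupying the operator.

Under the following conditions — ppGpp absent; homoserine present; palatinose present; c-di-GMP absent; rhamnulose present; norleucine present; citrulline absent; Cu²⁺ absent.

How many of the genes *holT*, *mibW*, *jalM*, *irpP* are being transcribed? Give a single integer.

Homoserine is present, so PurN is active.
Palatinose is present, so NerC is inactive.
No repressor is bound and PurN is active, so *pexY* is transcribed.
So PexY is produced and active.
ppGpp is absent, so BexT is active.
With repressor PexY bound, *holT* is not transcribed.
→ *holT* is OFF.
Norleucine is present, so TemM is active.
c-di-GMP is absent, so PurT is active.
With repressor TemM bound, *irpM* is not transcribed.
So IrpM is not produced.
Required activator IrpM is absent, so *mibW* is not transcribed.
→ *mibW* is OFF.
Cu²⁺ is absent, so DovD is inactive.
Citrulline is absent, so MorK is active.
With repressor MorK bound, *jalM* is not transcribed.
→ *jalM* is OFF.
Rhamnulose is present, so SibW is inactive.
Required activator SibW is absent, so *irpP* is not transcribed.
→ *irpP* is OFF.
0 of the 4 genes are transcribed.

0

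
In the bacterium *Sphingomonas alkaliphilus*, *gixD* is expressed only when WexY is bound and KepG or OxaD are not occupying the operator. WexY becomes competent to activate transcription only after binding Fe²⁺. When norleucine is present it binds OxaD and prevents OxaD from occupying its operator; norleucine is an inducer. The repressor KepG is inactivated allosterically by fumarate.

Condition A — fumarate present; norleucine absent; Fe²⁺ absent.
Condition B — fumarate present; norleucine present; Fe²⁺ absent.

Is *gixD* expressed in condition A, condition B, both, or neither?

Condition A:
Fumarate is present, so KepG is inactive.
Norleucine is absent, so OxaD is active.
Fe²⁺ is absent, so WexY is inactive.
With repressor OxaD bound, *gixD* is not transcribed.
→ *gixD* is OFF in A.
Condition B:
Fumarate is present, so KepG is inactive.
Norleucine is present, so OxaD is inactive.
Fe²⁺ is absent, so WexY is inactive.
Required activator WexY is absent, so *gixD* is not transcribed.
→ *gixD* is OFF in B.

neither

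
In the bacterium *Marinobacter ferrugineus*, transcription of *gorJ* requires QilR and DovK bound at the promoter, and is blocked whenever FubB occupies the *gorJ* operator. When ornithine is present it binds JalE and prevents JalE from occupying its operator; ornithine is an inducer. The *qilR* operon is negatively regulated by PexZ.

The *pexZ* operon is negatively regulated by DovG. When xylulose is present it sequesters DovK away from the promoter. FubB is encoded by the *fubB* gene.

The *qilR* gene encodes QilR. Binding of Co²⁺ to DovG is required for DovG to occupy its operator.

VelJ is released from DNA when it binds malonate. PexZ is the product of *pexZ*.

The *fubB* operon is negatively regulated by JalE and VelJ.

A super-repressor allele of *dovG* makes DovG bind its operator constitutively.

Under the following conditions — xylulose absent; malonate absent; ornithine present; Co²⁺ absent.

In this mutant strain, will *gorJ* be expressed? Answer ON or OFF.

DovG is constitutively active in this strain.
With repressor DovG bound, *pexZ* is not transcribed.
So PexZ is not produced.
With no repressor bound, *qilR* is transcribed.
So QilR is produced and active.
Ornithine is present, so JalE is inactive.
Malonate is absent, so VelJ is active.
With repressor VelJ bound, *fubB* is not transcribed.
So FubB is not produced.
Xylulose is absent, so DovK is active.
No repressor is bound and QilR and DovK are active, so *gorJ* is transcribed.

ON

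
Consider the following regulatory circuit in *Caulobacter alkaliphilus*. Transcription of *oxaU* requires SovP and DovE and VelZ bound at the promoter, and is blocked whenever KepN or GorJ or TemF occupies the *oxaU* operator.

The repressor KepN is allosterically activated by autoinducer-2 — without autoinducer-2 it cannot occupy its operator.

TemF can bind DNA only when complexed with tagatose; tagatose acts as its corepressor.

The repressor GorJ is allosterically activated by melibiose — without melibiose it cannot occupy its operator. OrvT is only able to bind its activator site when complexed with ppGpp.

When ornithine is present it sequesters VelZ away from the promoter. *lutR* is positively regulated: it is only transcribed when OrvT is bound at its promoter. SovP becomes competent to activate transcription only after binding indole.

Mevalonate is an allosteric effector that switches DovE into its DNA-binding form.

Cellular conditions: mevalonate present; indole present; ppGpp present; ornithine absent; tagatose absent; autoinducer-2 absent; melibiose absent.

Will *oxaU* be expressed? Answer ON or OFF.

ON

Autoinducer-2 is absent, so KepN is inactive.
Melibiose is absent, so GorJ is inactive.
Indole is present, so SovP is active.
Mevalonate is present, so DovE is active.
Tagatose is absent, so TemF is inactive.
Ornithine is absent, so VelZ is active.
No repressor is bound and SovP and DovE and VelZ are active, so *oxaU* is transcribed.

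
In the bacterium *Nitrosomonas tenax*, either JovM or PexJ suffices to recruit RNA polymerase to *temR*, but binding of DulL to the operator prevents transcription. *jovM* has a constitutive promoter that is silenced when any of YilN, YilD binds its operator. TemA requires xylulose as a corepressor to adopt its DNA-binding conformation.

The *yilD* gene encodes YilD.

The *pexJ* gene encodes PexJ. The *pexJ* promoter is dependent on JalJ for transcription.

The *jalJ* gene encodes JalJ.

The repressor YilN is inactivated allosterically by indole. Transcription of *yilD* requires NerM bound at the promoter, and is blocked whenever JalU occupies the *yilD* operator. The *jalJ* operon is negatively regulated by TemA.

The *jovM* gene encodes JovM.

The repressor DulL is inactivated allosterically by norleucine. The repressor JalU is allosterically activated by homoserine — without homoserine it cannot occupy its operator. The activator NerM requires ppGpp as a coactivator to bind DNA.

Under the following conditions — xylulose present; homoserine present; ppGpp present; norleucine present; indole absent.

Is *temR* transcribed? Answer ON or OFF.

OFF

Norleucine is present, so DulL is inactive.
Indole is absent, so YilN is active.
Homoserine is present, so JalU is active.
ppGpp is present, so NerM is active.
With repressor JalU bound, *yilD* is not transcribed.
So YilD is not produced.
With repressor YilN bound, *jovM* is not transcribed.
So JovM is not produced.
Xylulose is present, so TemA is active.
With repressor TemA bound, *jalJ* is not transcribed.
So JalJ is not produced.
Required activator JalJ is absent, so *pexJ* is not transcribed.
So PexJ is not produced.
No activator is available at the *temR* promoter, so *temR* is not transcribed.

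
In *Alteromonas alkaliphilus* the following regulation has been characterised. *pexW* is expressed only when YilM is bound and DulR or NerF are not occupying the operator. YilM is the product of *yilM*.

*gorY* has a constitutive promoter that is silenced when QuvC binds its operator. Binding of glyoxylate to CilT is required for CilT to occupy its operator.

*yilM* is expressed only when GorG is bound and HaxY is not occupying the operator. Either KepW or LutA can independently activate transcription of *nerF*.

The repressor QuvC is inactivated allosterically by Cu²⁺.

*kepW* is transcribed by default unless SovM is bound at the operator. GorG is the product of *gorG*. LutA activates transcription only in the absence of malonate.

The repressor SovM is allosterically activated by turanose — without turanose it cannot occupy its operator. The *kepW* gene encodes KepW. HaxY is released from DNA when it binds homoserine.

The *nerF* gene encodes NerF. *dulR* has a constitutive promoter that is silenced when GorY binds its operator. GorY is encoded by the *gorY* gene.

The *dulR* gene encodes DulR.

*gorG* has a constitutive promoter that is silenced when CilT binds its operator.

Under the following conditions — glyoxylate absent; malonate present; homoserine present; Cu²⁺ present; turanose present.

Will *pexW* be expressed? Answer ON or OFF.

ON

Cu²⁺ is present, so QuvC is inactive.
With no repressor bound, *gorY* is transcribed.
So GorY is produced and active.
With repressor GorY bound, *dulR* is not transcribed.
So DulR is not produced.
Glyoxylate is absent, so CilT is inactive.
With no repressor bound, *gorG* is transcribed.
So GorG is produced and active.
Homoserine is present, so HaxY is inactive.
No repressor is bound and GorG is active, so *yilM* is transcribed.
So YilM is produced and active.
Turanose is present, so SovM is active.
With repressor SovM bound, *kepW* is not transcribed.
So KepW is not produced.
Malonate is present, so LutA is inactive.
No activator is available at the *nerF* promoter, so *nerF* is not transcribed.
So NerF is not produced.
No repressor is bound and YilM is active, so *pexW* is transcribed.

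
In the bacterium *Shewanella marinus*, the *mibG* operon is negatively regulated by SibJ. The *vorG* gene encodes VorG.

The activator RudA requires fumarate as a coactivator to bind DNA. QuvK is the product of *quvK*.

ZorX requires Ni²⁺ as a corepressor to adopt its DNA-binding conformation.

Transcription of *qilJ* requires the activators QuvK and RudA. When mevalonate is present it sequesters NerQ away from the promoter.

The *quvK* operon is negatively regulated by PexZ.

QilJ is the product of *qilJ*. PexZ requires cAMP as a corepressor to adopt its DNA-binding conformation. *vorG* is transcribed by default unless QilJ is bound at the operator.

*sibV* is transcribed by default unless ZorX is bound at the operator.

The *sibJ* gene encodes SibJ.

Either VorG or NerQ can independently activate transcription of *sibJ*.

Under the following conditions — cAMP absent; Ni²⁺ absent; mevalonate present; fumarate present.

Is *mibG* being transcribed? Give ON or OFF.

ON

cAMP is absent, so PexZ is inactive.
With no repressor bound, *quvK* is transcribed.
So QuvK is produced and active.
Fumarate is present, so RudA is active.
No repressor is bound and QuvK and RudA are active, so *qilJ* is transcribed.
So QilJ is produced and active.
With repressor QilJ bound, *vorG* is not transcribed.
So VorG is not produced.
Mevalonate is present, so NerQ is inactive.
No activator is available at the *sibJ* promoter, so *sibJ* is not transcribed.
So SibJ is not produced.
With no repressor bound, *mibG* is transcribed.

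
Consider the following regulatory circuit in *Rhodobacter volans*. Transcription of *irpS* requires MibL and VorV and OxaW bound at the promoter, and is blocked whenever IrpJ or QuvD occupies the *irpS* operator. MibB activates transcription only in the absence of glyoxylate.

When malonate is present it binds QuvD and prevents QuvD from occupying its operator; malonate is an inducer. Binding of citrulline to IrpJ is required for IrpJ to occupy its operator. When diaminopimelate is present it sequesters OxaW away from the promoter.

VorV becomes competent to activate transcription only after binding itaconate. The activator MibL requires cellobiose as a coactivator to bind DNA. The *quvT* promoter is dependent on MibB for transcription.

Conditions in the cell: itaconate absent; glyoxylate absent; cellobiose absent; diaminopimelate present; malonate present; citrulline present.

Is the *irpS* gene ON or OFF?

OFF

Cellobiose is absent, so MibL is inactive.
Itaconate is absent, so VorV is inactive.
Citrulline is present, so IrpJ is active.
Malonate is present, so QuvD is inactive.
Diaminopimelate is present, so OxaW is inactive.
With repressor IrpJ bound, *irpS* is not transcribed.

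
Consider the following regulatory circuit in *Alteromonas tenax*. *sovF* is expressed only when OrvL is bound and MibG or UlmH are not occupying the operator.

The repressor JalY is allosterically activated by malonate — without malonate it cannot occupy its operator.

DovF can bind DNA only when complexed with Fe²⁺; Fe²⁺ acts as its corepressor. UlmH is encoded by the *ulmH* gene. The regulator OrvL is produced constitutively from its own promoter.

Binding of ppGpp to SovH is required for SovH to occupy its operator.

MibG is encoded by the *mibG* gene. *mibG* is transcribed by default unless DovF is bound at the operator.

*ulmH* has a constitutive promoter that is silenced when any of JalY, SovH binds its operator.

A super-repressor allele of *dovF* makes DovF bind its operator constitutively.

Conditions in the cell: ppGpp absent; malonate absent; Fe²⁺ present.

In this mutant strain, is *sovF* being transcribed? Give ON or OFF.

DovF is constitutively active in this strain.
With repressor DovF bound, *mibG* is not transcribed.
So MibG is not produced.
OrvL is produced constitutively and is active.
Malonate is absent, so JalY is inactive.
ppGpp is absent, so SovH is inactive.
With no repressor bound, *ulmH* is transcribed.
So UlmH is produced and active.
With repressor UlmH bound, *sovF* is not transcribed.

OFF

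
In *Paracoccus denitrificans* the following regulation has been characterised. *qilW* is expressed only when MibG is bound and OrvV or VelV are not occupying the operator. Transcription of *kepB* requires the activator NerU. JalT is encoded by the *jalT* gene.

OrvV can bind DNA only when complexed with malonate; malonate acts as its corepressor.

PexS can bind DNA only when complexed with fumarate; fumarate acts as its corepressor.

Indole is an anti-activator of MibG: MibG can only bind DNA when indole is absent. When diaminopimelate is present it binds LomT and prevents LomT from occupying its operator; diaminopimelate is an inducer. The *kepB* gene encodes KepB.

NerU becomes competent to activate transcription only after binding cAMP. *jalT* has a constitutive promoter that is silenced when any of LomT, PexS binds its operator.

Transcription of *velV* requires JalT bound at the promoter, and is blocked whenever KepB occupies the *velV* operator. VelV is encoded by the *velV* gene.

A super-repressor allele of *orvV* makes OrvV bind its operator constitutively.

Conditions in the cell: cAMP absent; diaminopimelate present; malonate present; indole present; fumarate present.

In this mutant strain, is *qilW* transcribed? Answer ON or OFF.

OrvV is constitutively active in this strain.
Indole is present, so MibG is inactive.
Diaminopimelate is present, so LomT is inactive.
Fumarate is present, so PexS is active.
With repressor PexS bound, *jalT* is not transcribed.
So JalT is not produced.
cAMP is absent, so NerU is inactive.
Required activator NerU is absent, so *kepB* is not transcribed.
So KepB is not produced.
Required activator JalT is absent, so *velV* is not transcribed.
So VelV is not produced.
With repressor OrvV bound, *qilW* is not transcribed.

OFF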